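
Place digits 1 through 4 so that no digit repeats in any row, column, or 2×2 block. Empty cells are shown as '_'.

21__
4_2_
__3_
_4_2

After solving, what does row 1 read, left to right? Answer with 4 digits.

2143

r1c3 = 4: row 1 has {1,2}; col 3 has {2,3}; box has {2} → only 4 remains.
r1c4 = 3: row 1 has {1,2,4}; col 4 has {2}; box has {2,4} → only 3 remains.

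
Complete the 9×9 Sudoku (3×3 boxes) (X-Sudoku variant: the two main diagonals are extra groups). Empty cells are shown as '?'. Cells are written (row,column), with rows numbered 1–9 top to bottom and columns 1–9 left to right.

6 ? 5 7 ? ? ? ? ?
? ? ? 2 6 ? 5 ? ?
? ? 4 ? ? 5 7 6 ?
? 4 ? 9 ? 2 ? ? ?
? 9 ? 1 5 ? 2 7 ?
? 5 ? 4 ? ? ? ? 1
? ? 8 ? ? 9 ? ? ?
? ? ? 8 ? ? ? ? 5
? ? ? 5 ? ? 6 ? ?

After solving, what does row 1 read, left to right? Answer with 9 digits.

685791423

(3,4) = 3 (sole candidate).
(7,4) = 6 (sole candidate).
(4,8) = 5 (hidden single in row 4).
(5,9) = 4 (hidden single in row 5).
(2,6) = 4 (hidden single in row 2).
(6,3) = 6 (hidden single in row 6).
(5,3) = 3 (sole candidate).
(5,1) = 8 (sole candidate).
(5,6) = 6 (sole candidate).
(4,9) = 6 (hidden single in row 4).
(6,1) = 2 (hidden single in row 6).
(7,1) = 5 (hidden single in row 7).
(8,2) = 6 (hidden single in row 8).
(8,1) = 4 (hidden single in column 1).
(1,7) = 4: in column 7, 4 can only go here (every other open cell in that column sees a 4).
Singles propagation stalls before every target cell is settled. Branch on (3,1) (candidates {1,9}).
  Try (3,1) = 9: this forces (1,5)=9, (1,9)=3, (9,1)=1, (2,8)=9; then column 9 has no cell left for 9 — contradiction.
So (3,1) = 1.
(4,1) = 7 (sole candidate).
(4,3) = 1 (sole candidate).
(2,8) = 1 (hidden single in row 2).
(7,7) = 1 (hidden single in main diagonal).
(9,2) = 1 (hidden single in column 2).
Singles propagation stalls; (1,9) is still open with candidates {3,9}.
  Try (1,9) = 9: this forces (9,1)=3, (9,6)=7, (2,1)=9, (2,3)=7; then row 8 has no cell left for 7 — contradiction.
So (1,9) = 3.
(9,1) = 9 (sole candidate).
(2,1) = 3 (sole candidate).
(8,7) = 9 (hidden single in row 8).
(6,8) = 9 (hidden single in row 6).
(1,5) = 9: in row 1, 9 can only go here (every other open cell in that row sees a 9).
(3,5) = 8 (sole candidate).
(4,5) = 3 (sole candidate).
(4,7) = 8 (sole candidate).
(6,5) = 7 (sole candidate).
(6,6) = 8 (sole candidate).
(6,7) = 3 (sole candidate).
(1,6) = 1: row 1 has {3,4,5,6,7,9}; col 6 has {2,4,5,6,8,9}; box has {2,3,4,5,6,7,8,9} → only 1 remains.
(2,2) = 7 (sole candidate).
(2,3) = 9 (sole candidate).
(2,9) = 8 (sole candidate).
(3,2) = 2 (sole candidate).
(3,9) = 9 (sole candidate).
(7,2) = 3 (sole candidate).
(9,9) = 2 (sole candidate).
(1,2) = 8: row 1 has {1,3,4,5,6,7,9}; col 2 has {1,2,3,4,5,6,7,9}; box has {1,2,3,4,5,6,7,9} → only 8 remains.
(1,8) = 2: row 1 has {1,3,4,5,6,7,8,9}; col 8 has {1,5,6,7,9}; box has {1,3,4,5,6,7,8,9} → only 2 remains.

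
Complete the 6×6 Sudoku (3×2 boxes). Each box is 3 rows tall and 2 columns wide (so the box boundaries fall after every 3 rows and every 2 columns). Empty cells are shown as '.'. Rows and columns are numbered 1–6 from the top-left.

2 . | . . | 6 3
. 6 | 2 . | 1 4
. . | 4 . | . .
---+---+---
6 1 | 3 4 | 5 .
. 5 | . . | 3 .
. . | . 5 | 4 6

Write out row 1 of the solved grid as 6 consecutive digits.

row 1, column 2 = 4: row 1 has {2,3,6}; col 2 has {1,5,6}; box has {2,6} → only 4 remains.
row 1, column 4 = 1: row 1 has {2,3,4,6}; col 4 has {4,5}; box has {2,4} → only 1 remains.
row 2, column 4 = 3 (sole candidate).
row 3, column 2 = 3 (sole candidate).
row 3, column 4 = 6 (sole candidate).
row 3, column 5 = 2 (sole candidate).
row 3, column 6 = 5 (sole candidate).
row 4, column 6 = 2 (sole candidate).
row 5, column 1 = 4 (sole candidate).
row 5, column 4 = 2 (sole candidate).
row 5, column 6 = 1 (sole candidate).
row 6, column 1 = 3 (sole candidate).
row 6, column 2 = 2 (sole candidate).
row 6, column 3 = 1 (sole candidate).
row 1, column 3 = 5: row 1 has {1,2,3,4,6}; col 3 has {1,2,3,4}; box has {1,2,3,4,6} → only 5 remains.

245163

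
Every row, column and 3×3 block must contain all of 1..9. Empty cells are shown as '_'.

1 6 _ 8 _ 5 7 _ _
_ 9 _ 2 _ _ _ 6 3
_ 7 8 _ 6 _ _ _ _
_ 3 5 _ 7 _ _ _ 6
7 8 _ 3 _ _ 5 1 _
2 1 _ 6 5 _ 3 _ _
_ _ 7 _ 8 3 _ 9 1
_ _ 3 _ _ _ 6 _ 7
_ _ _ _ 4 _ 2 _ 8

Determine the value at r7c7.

4

r2c3 = 4 (sole candidate).
r2c5 = 1 (sole candidate).
r2c6 = 7 (sole candidate).
r2c7 = 8 (sole candidate).
r6c3 = 9 (sole candidate).
r6c9 = 4 (sole candidate).
r7c4 = 5 (sole candidate).
r7c7 = 4: row 7 has {1,3,5,7,8,9}; col 7 has {2,3,5,6,7,8}; box has {1,2,6,7,8,9} → only 4 remains.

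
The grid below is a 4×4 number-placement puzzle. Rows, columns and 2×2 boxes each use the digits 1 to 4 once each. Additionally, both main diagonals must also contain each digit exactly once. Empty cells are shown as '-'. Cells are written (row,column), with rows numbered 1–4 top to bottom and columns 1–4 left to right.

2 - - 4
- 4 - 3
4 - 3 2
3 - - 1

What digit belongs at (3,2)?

1

(1,3) = 1: row 1 has {2,4}; col 3 has {3}; box has {3,4} → only 1 remains.
(2,1) = 1: row 2 has {3,4}; col 1 has {2,3,4}; box has {2,4} → only 1 remains.
(2,3) = 2: row 2 has {1,3,4}; col 3 has {1,3}; box has {1,3,4}; anti-diagonal has {3,4} → only 2 remains.
(3,2) = 1: row 3 has {2,3,4}; col 2 has {4}; box has {3,4}; anti-diagonal has {2,3,4} → only 1 remains.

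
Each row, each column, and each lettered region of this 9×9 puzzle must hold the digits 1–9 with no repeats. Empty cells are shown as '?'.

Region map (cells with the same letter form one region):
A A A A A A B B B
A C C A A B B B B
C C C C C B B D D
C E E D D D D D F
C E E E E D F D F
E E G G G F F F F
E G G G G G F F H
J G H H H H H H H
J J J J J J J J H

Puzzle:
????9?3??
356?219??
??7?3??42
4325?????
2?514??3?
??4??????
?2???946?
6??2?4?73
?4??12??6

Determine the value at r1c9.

r2c8 = 8: row 2 has {1,2,3,5,6,9}; col 8 has {3,4,6,7}; region has {1,3,9} → only 8 remains.
r1c8 = 2: in row 1, 2 can only go here (every other open cell in that row sees a 2).
r6c7 = 2: in row 6, 2 can only go here (every other open cell in that row sees a 2).
r8c3 = 9: in row 8, 9 can only go here (every other open cell in that row sees a 9).
r6c6 = 3: in column 6, 3 can only go here (every other open cell in that column sees a 3).
r4c8 = 9: in region D, 9 can only go here (every other open cell in that region sees a 9).
r9c8 = 5: row 9 has {1,2,4,6}; col 8 has {2,3,4,6,7,8,9}; region has {1,2,4,6} → only 5 remains.
r6c8 = 1: row 6 has {2,3,4}; col 8 has {2,3,4,5,6,7,8,9}; region has {2,3,4,6} → only 1 remains.
r4c7 = 1: in row 4, 1 can only go here (every other open cell in that row sees a 1).
r8c2 = 1: in row 8, 1 can only go here (every other open cell in that row sees a 1).
r3c1 = 1: in row 3, 1 can only go here (every other open cell in that row sees a 1).
r1c3 = 1: in row 1, 1 can only go here (every other open cell in that row sees a 1).
r7c9 = 1: in row 7, 1 can only go here (every other open cell in that row sees a 1).
r7c5 = 5: in row 7, 5 can only go here (every other open cell in that row sees a 5).
r8c5 = 8: row 8 has {1,2,3,4,6,7,9}; col 5 has {1,2,3,4,5,9}; region has {1,2,3,4,6,7,9} → only 8 remains.
r8c7 = 5: row 8 has {1,2,3,4,6,7,8,9}; col 7 has {1,2,3,4,9}; region has {1,2,3,4,6,7,8,9} → only 5 remains.
r3c7 = 6: row 3 has {1,2,3,4,7}; col 7 has {1,2,3,4,5,9}; region has {1,2,3,8,9} → only 6 remains.
r3c6 = 5: row 3 has {1,2,3,4,6,7}; col 6 has {1,2,3,4,9}; region has {1,2,3,6,8,9} → only 5 remains.
r1c1 = 5: in row 1, 5 can only go here (every other open cell in that row sees a 5).
r6c9 = 5: in row 6, 5 can only go here (every other open cell in that row sees a 5).
r5c9 = 9: in column 9, 9 can only go here (every other open cell in that column sees a 9).
r4c9 = 8: in column 9, 8 can only go here (every other open cell in that column sees an 8).
r5c7 = 7: row 5 has {1,2,3,4,5,9}; col 7 has {1,2,3,4,5,6,9}; region has {1,2,3,4,5,6,8,9} → only 7 remains.
r9c7 = 8: row 9 has {1,2,4,5,6}; col 7 has {1,2,3,4,5,6,7,9}; region has {1,2,4,5,6} → only 8 remains.
r9c3 = 3: row 9 has {1,2,4,5,6,8}; col 3 has {1,2,4,5,6,7,9}; region has {1,2,4,5,6,8} → only 3 remains.
r7c3 = 8: row 7 has {1,2,4,5,6,9}; col 3 has {1,2,3,4,5,6,7,9}; region has {1,2,4,5,9} → only 8 remains.
r7c1 = 7: row 7 has {1,2,4,5,6,8,9}; col 1 has {1,2,3,4,5,6}; region has {1,2,3,4,5} → only 7 remains.
r7c4 = 3: row 7 has {1,2,4,5,6,7,8,9}; col 4 has {1,2,5}; region has {1,2,4,5,8,9} → only 3 remains.
r9c1 = 9: row 9 has {1,2,3,4,5,6,8}; col 1 has {1,2,3,4,5,6,7}; region has {1,2,3,4,5,6,8} → only 9 remains.
r9c4 = 7: row 9 has {1,2,3,4,5,6,8,9}; col 4 has {1,2,3,5}; region has {1,2,3,4,5,6,8,9} → only 7 remains.
r2c4 = 4: row 2 has {1,2,3,5,6,8,9}; col 4 has {1,2,3,5,7}; region has {1,2,3,5,9} → only 4 remains.
r2c9 = 7: row 2 has {1,2,3,4,5,6,8,9}; col 9 has {1,2,3,5,6,8,9}; region has {1,2,3,5,6,8,9} → only 7 remains.
r6c1 = 8: row 6 has {1,2,3,4,5}; col 1 has {1,2,3,4,5,6,7,9}; region has {1,2,3,4,5,7} → only 8 remains.
r6c4 = 6: row 6 has {1,2,3,4,5,8}; col 4 has {1,2,3,4,5,7}; region has {1,2,3,4,5,8,9} → only 6 remains.
r6c5 = 7: row 6 has {1,2,3,4,5,6,8}; col 5 has {1,2,3,4,5,8,9}; region has {1,2,3,4,5,6,8,9} → only 7 remains.
r1c4 = 8: row 1 has {1,2,3,5,9}; col 4 has {1,2,3,4,5,6,7}; region has {1,2,3,4,5,9} → only 8 remains.
r1c9 = 4: row 1 has {1,2,3,5,8,9}; col 9 has {1,2,3,5,6,7,8,9}; region has {1,2,3,5,6,7,8,9} → only 4 remains.

4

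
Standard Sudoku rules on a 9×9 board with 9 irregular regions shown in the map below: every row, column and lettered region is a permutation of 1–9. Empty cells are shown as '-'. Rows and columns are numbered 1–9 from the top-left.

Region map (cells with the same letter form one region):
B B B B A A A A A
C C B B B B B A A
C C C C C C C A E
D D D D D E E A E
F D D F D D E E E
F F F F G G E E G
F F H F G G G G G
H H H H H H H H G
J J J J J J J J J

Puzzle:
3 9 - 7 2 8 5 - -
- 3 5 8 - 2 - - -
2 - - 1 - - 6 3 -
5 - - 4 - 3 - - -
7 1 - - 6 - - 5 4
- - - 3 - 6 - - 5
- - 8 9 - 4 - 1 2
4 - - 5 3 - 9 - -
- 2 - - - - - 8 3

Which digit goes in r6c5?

r2c1 = 9 (sole candidate).
r5c4 = 2 (sole candidate).
r5c6 = 9 (sole candidate).
r5c7 = 8 (sole candidate).
r7c1 = 6 (sole candidate).
r7c2 = 5 (sole candidate).
r7c5 = 7 (sole candidate).
r7c7 = 3 (sole candidate).
r8c9 = 8 (sole candidate).
r9c1 = 1 (sole candidate).
r9c4 = 6 (sole candidate).
r4c5 = 8 (sole candidate).
r5c3 = 3 (sole candidate).
r6c1 = 8 (sole candidate).
r6c2 = 4 (sole candidate).
r6c3 = 1 (sole candidate).
r6c5 = 9: row 6 has {1,3,4,5,6,8}; col 5 has {2,3,6,7,8}; region has {1,2,3,4,5,6,7,8} → only 9 remains.

9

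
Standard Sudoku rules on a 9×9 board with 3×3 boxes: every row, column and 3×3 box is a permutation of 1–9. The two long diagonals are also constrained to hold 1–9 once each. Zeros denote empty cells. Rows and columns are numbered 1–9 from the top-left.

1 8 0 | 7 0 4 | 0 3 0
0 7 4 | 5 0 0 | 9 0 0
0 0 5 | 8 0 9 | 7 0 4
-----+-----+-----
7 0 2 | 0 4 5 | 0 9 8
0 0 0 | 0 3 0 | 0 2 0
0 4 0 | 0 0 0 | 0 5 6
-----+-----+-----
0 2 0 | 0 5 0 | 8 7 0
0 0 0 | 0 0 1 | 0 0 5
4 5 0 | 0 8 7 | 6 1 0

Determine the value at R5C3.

R1C9 = 2 (sole candidate).
R2C9 = 1 (sole candidate).
R3C8 = 6 (sole candidate).
R4C4 = 6 (sole candidate).
R5C6 = 8 (sole candidate).
R5C9 = 7 (sole candidate).
R6C6 = 2 (sole candidate).
R8C8 = 4 (sole candidate).
R9C9 = 9 (sole candidate).
R1C5 = 6 (sole candidate).
R1C7 = 5 (sole candidate).
R2C5 = 2 (sole candidate).
R2C6 = 3 (sole candidate).
R2C8 = 8 (sole candidate).
R3C2 = 3 (sole candidate).
R3C5 = 1 (sole candidate).
R4C2 = 1 (sole candidate).
R4C7 = 3 (sole candidate).
R6C7 = 1 (sole candidate).
R7C6 = 6 (sole candidate).
R7C9 = 3 (sole candidate).
R8C5 = 9 (sole candidate).
R8C7 = 2 (sole candidate).
R9C3 = 3 (sole candidate).
R9C4 = 2 (sole candidate).
R1C3 = 9 (sole candidate).
R2C1 = 6 (sole candidate).
R3C1 = 2 (sole candidate).
R5C3 = 6: row 5 has {2,3,7,8}; col 3 has {2,3,4,5,9}; box has {1,2,4,7} → only 6 remains.

6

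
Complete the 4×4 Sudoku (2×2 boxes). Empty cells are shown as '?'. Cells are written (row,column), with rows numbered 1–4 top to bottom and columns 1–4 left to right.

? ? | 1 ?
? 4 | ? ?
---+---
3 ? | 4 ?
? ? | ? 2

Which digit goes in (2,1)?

(1,1) = 2: row 1 has {1}; col 1 has {3}; box has {4} → only 2 remains.
(1,2) = 3: row 1 has {1,2}; col 2 has {4}; box has {2,4} → only 3 remains.
(1,4) = 4: row 1 has {1,2,3}; col 4 has {2}; box has {1} → only 4 remains.
(2,1) = 1: row 2 has {4}; col 1 has {2,3}; box has {2,3,4} → only 1 remains.

1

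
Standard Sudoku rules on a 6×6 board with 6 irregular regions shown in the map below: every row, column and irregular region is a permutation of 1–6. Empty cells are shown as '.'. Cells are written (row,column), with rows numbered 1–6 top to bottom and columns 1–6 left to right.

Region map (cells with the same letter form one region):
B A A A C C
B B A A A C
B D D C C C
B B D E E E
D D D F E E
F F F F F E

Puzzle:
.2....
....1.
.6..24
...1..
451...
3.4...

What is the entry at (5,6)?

(3,3) = 3: row 3 has {2,4,6}; col 3 has {1,4}; region has {1,4,5,6} → only 3 remains.
(3,4) = 5: row 3 has {2,3,4,6}; col 4 has {1}; region has {2,4} → only 5 remains.
(4,3) = 2: row 4 has {1}; col 3 has {1,3,4}; region has {1,3,4,5,6} → only 2 remains.
(6,2) = 1: row 6 has {3,4}; col 2 has {2,5,6}; region has {3,4} → only 1 remains.
(3,1) = 1: row 3 has {2,3,4,5,6}; col 1 has {3,4}; region has {} → only 1 remains.
(1,6) = 1: in row 1, 1 can only go here (every other open cell in that row sees a 1).
(1,4) = 4: in row 1, 4 can only go here (every other open cell in that row sees a 4).
(1,5) = 3: in row 1, 3 can only go here (every other open cell in that row sees a 3).
(2,6) = 6: row 2 has {1}; col 6 has {1,4}; region has {1,2,3,4,5} → only 6 remains.
(5,5) = 6: row 5 has {1,4,5}; col 5 has {1,2,3}; region has {1} → only 6 remains.
(6,5) = 5: row 6 has {1,3,4}; col 5 has {1,2,3,6}; region has {1,3,4} → only 5 remains.
(6,6) = 2: row 6 has {1,3,4,5}; col 6 has {1,4,6}; region has {1,6} → only 2 remains.
(2,3) = 5: row 2 has {1,6}; col 3 has {1,2,3,4}; region has {1,2,4} → only 5 remains.
(2,4) = 3: row 2 has {1,5,6}; col 4 has {1,4,5}; region has {1,2,4,5} → only 3 remains.
(4,5) = 4: row 4 has {1,2}; col 5 has {1,2,3,5,6}; region has {1,2,6} → only 4 remains.
(5,4) = 2: row 5 has {1,4,5,6}; col 4 has {1,3,4,5}; region has {1,3,4,5} → only 2 remains.
(5,6) = 3: row 5 has {1,2,4,5,6}; col 6 has {1,2,4,6}; region has {1,2,4,6} → only 3 remains.

3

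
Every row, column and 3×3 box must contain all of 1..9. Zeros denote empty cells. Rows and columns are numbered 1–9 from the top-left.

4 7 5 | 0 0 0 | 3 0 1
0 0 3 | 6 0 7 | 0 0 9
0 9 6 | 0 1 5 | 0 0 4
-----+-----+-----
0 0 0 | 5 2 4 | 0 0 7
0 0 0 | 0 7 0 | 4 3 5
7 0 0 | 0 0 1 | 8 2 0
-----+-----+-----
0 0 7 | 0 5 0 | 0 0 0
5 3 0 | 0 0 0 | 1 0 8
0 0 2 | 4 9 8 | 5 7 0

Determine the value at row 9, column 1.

6

row 1, column 5 = 8 (sole candidate).
row 1, column 8 = 6 (sole candidate).
row 2, column 5 = 4 (sole candidate).
row 2, column 7 = 2 (sole candidate).
row 3, column 7 = 7 (sole candidate).
row 3, column 8 = 8 (sole candidate).
row 6, column 9 = 6 (sole candidate).
row 8, column 5 = 6 (sole candidate).
row 8, column 6 = 2 (sole candidate).
row 9, column 9 = 3 (sole candidate).
row 1, column 6 = 9 (sole candidate).
row 2, column 8 = 5 (sole candidate).
row 3, column 1 = 2 (sole candidate).
row 3, column 4 = 3 (sole candidate).
row 4, column 7 = 9 (sole candidate).
row 4, column 8 = 1 (sole candidate).
row 5, column 6 = 6 (sole candidate).
row 6, column 4 = 9 (sole candidate).
row 6, column 5 = 3 (sole candidate).
row 7, column 4 = 1 (sole candidate).
row 7, column 6 = 3 (sole candidate).
row 7, column 7 = 6 (sole candidate).
row 7, column 9 = 2 (sole candidate).
row 8, column 4 = 7 (sole candidate).
row 1, column 4 = 2 (sole candidate).
row 4, column 3 = 8 (sole candidate).
row 5, column 4 = 8 (sole candidate).
row 6, column 3 = 4 (sole candidate).
row 8, column 3 = 9 (sole candidate).
row 8, column 8 = 4 (sole candidate).
row 4, column 2 = 6 (sole candidate).
row 5, column 3 = 1 (sole candidate).
row 6, column 2 = 5 (sole candidate).
row 7, column 1 = 8 (sole candidate).
row 7, column 2 = 4 (sole candidate).
row 7, column 8 = 9 (sole candidate).
row 9, column 2 = 1 (sole candidate).
row 2, column 1 = 1 (sole candidate).
row 2, column 2 = 8 (sole candidate).
row 4, column 1 = 3 (sole candidate).
row 5, column 1 = 9 (sole candidate).
row 5, column 2 = 2 (sole candidate).
row 9, column 1 = 6: row 9 has {1,2,3,4,5,7,8,9}; col 1 has {1,2,3,4,5,7,8,9}; box has {1,2,3,4,5,7,8,9} → only 6 remains.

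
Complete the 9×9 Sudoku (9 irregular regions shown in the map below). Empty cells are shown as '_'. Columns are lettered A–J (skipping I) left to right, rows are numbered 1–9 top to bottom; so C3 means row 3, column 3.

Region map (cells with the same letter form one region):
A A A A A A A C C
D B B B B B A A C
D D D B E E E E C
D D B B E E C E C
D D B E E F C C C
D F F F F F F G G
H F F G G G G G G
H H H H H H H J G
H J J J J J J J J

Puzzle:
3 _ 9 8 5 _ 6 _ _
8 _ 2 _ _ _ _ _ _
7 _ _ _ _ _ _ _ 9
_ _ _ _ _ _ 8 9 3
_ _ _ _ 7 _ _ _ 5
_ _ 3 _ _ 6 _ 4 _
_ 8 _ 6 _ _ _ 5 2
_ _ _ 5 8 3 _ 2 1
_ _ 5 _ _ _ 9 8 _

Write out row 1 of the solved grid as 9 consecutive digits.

F3 = 8 (hidden single in row 3).
C5 = 8 (hidden single in row 5).
J6 = 8 (hidden single in row 6).
A9 = 2 (hidden single in row 9).
H3 = 3 (hidden single in column 8).
B5 = 3 (hidden single in row 5).
G7 = 3 (hidden single in column 7).
E7 = 9 (sole candidate).
F7 = 7 (sole candidate).
H5 = 6 (hidden single in column 8).
J9 = 6 (hidden single in column 9).
G5 = 2 (hidden single in region C).
D6 = 2 (hidden single in column 4).
E6 = 1 (sole candidate).
C7 = 4 (sole candidate).
F5 = 9 (sole candidate).
A7 = 1 (sole candidate).
A5 = 4 (sole candidate).
D5 = 1 (sole candidate).
D3 = 4 (sole candidate).
G3 = 5 (sole candidate).
D4 = 7 (sole candidate).
G6 = 7 (sole candidate).
G8 = 4 (sole candidate).
D9 = 3 (sole candidate).
E9 = 4 (sole candidate).
F9 = 1 (sole candidate).
D2 = 9 (sole candidate).
F2 = 5 (sole candidate).
G2 = 1 (sole candidate).
H2 = 7 (sole candidate).
J2 = 4 (sole candidate).
B6 = 5 (sole candidate).
B9 = 7 (sole candidate).
H1 = 1: row 1 has {3,5,6,8,9}; col 8 has {2,3,4,5,6,7,8,9}; region has {2,3,4,5,6,8,9} → only 1 remains.
J1 = 7: row 1 has {1,3,5,6,8,9}; col 9 has {1,2,3,4,5,6,8,9}; region has {1,2,3,4,5,6,8,9} → only 7 remains.
B2 = 6 (sole candidate).
E2 = 3 (sole candidate).
C4 = 1 (sole candidate).
A6 = 9 (sole candidate).
A8 = 6 (sole candidate).
B8 = 9 (sole candidate).
C8 = 7 (sole candidate).
C3 = 6 (sole candidate).
E3 = 2 (sole candidate).
A4 = 5 (sole candidate).
B4 = 2 (sole candidate).
E4 = 6 (sole candidate).
F4 = 4 (sole candidate).
B1 = 4: row 1 has {1,3,5,6,7,8,9}; col 2 has {2,3,5,6,7,8,9}; region has {1,3,5,6,7,8,9} → only 4 remains.
F1 = 2: row 1 has {1,3,4,5,6,7,8,9}; col 6 has {1,3,4,5,6,7,8,9}; region has {1,3,4,5,6,7,8,9} → only 2 remains.

349852617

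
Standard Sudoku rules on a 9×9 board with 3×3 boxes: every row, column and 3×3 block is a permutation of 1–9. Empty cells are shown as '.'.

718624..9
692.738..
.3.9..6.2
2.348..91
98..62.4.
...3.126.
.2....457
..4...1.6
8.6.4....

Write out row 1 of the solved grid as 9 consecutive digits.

718624539

r1c8 = 3: row 1 has {1,2,4,6,7,8,9}; col 8 has {4,5,6,9}; box has {2,6,8,9} → only 3 remains.
r2c8 = 1: row 2 has {2,3,6,7,8,9}; col 8 has {3,4,5,6,9}; box has {2,3,6,8,9} → only 1 remains.
r3c3 = 5: row 3 has {2,3,6,9}; col 3 has {2,3,4,6,8}; box has {1,2,3,6,7,8,9} → only 5 remains.
r3c5 = 1: row 3 has {2,3,5,6,9}; col 5 has {2,4,6,7,8}; box has {2,3,4,6,7,9} → only 1 remains.
r3c6 = 8: row 3 has {1,2,3,5,6,9}; col 6 has {1,2,3,4}; box has {1,2,3,4,6,7,9} → only 8 remains.
r3c8 = 7: row 3 has {1,2,3,5,6,8,9}; col 8 has {1,3,4,5,6,9}; box has {1,2,3,6,8,9} → only 7 remains.
r6c3 = 7: row 6 has {1,2,3,6}; col 3 has {2,3,4,5,6,8}; box has {2,3,8,9} → only 7 remains.
r9c8 = 2: row 9 has {4,6,8}; col 8 has {1,3,4,5,6,7,9}; box has {1,4,5,6,7} → only 2 remains.
r9c9 = 3: row 9 has {2,4,6,8}; col 9 has {1,2,6,7,9}; box has {1,2,4,5,6,7} → only 3 remains.
r1c7 = 5: row 1 has {1,2,3,4,6,7,8,9}; col 7 has {1,2,4,6,8}; box has {1,2,3,6,7,8,9} → only 5 remains.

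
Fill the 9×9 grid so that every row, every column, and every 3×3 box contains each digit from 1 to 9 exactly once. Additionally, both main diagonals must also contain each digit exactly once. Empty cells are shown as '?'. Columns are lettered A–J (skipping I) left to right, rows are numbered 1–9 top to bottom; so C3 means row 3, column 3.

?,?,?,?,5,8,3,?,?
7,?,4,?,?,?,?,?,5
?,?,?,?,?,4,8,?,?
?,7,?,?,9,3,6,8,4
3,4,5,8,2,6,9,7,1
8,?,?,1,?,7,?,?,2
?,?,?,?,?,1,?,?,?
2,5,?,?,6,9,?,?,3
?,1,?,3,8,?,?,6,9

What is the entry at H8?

F2 = 2: row 2 has {4,5,7}; col 6 has {1,3,4,6,7,8,9}; box has {4,5,8} → only 2 remains.
G2 = 1: row 2 has {2,4,5,7}; col 7 has {3,6,8,9}; box has {3,5,8} → only 1 remains.
H2 = 9: row 2 has {1,2,4,5,7}; col 8 has {6,7,8}; box has {1,3,5,8}; anti-diagonal has {1,2,3,5,8} → only 9 remains.
H3 = 2: row 3 has {4,8}; col 8 has {6,7,8,9}; box has {1,3,5,8,9} → only 2 remains.
A4 = 1: row 4 has {3,4,6,7,8,9}; col 1 has {2,3,7,8}; box has {3,4,5,7,8} → only 1 remains.
C4 = 2: row 4 has {1,3,4,6,7,8,9}; col 3 has {4,5}; box has {1,3,4,5,7,8} → only 2 remains.
D4 = 5: row 4 has {1,2,3,4,6,7,8,9}; col 4 has {1,3,8}; box has {1,2,3,6,7,8,9}; main diagonal has {2,7,9} → only 5 remains.
E6 = 4: row 6 has {1,2,7,8}; col 5 has {2,5,6,8,9}; box has {1,2,3,5,6,7,8,9} → only 4 remains.
G6 = 5: row 6 has {1,2,4,7,8}; col 7 has {1,3,6,8,9}; box has {1,2,4,6,7,8,9} → only 5 remains.
H6 = 3: row 6 has {1,2,4,5,7,8}; col 8 has {2,6,7,8,9}; box has {1,2,4,5,6,7,8,9} → only 3 remains.
E7 = 7: row 7 has {1}; col 5 has {2,4,5,6,8,9}; box has {1,3,6,8,9} → only 7 remains.
G7 = 4: row 7 has {1,7}; col 7 has {1,3,5,6,8,9}; box has {3,6,9}; main diagonal has {2,5,7,9} → only 4 remains.
H7 = 5: row 7 has {1,4,7}; col 8 has {2,3,6,7,8,9}; box has {3,4,6,9} → only 5 remains.
J7 = 8: row 7 has {1,4,5,7}; col 9 has {1,2,3,4,5,9}; box has {3,4,5,6,9} → only 8 remains.
D8 = 4: row 8 has {2,3,5,6,9}; col 4 has {1,3,5,8}; box has {1,3,6,7,8,9} → only 4 remains.
G8 = 7: row 8 has {2,3,4,5,6,9}; col 7 has {1,3,4,5,6,8,9}; box has {3,4,5,6,8,9} → only 7 remains.
H8 = 1: row 8 has {2,3,4,5,6,7,9}; col 8 has {2,3,5,6,7,8,9}; box has {3,4,5,6,7,8,9}; main diagonal has {2,4,5,7,9} → only 1 remains.

1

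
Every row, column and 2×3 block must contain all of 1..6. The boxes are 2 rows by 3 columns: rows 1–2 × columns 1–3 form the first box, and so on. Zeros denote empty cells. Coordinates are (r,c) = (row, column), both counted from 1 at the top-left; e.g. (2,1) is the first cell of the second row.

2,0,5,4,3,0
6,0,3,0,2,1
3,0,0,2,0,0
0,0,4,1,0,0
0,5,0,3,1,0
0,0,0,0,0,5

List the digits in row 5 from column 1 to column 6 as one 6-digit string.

(1,2) = 1: row 1 has {2,3,4,5}; col 2 has {5}; box has {2,3,5,6} → only 1 remains.
(1,6) = 6: row 1 has {1,2,3,4,5}; col 6 has {1,5}; box has {1,2,3,4} → only 6 remains.
(2,2) = 4: row 2 has {1,2,3,6}; col 2 has {1,5}; box has {1,2,3,5,6} → only 4 remains.
(2,4) = 5: row 2 has {1,2,3,4,6}; col 4 has {1,2,3,4}; box has {1,2,3,4,6} → only 5 remains.
(3,2) = 6: row 3 has {2,3}; col 2 has {1,4,5}; box has {3,4} → only 6 remains.
(3,3) = 1: row 3 has {2,3,6}; col 3 has {3,4,5}; box has {3,4,6} → only 1 remains.
(3,6) = 4: row 3 has {1,2,3,6}; col 6 has {1,5,6}; box has {1,2} → only 4 remains.
(4,1) = 5: row 4 has {1,4}; col 1 has {2,3,6}; box has {1,3,4,6} → only 5 remains.
(4,2) = 2: row 4 has {1,4,5}; col 2 has {1,4,5,6}; box has {1,3,4,5,6} → only 2 remains.
(4,5) = 6: row 4 has {1,2,4,5}; col 5 has {1,2,3}; box has {1,2,4} → only 6 remains.
(4,6) = 3: row 4 has {1,2,4,5,6}; col 6 has {1,4,5,6}; box has {1,2,4,6} → only 3 remains.
(5,1) = 4: row 5 has {1,3,5}; col 1 has {2,3,5,6}; box has {5} → only 4 remains.
(5,6) = 2: row 5 has {1,3,4,5}; col 6 has {1,3,4,5,6}; box has {1,3,5} → only 2 remains.
(6,1) = 1: row 6 has {5}; col 1 has {2,3,4,5,6}; box has {4,5} → only 1 remains.
(6,2) = 3: row 6 has {1,5}; col 2 has {1,2,4,5,6}; box has {1,4,5} → only 3 remains.
(6,4) = 6: row 6 has {1,3,5}; col 4 has {1,2,3,4,5}; box has {1,2,3,5} → only 6 remains.
(6,5) = 4: row 6 has {1,3,5,6}; col 5 has {1,2,3,6}; box has {1,2,3,5,6} → only 4 remains.
(3,5) = 5: row 3 has {1,2,3,4,6}; col 5 has {1,2,3,4,6}; box has {1,2,3,4,6} → only 5 remains.
(5,3) = 6: row 5 has {1,2,3,4,5}; col 3 has {1,3,4,5}; box has {1,3,4,5} → only 6 remains.

456312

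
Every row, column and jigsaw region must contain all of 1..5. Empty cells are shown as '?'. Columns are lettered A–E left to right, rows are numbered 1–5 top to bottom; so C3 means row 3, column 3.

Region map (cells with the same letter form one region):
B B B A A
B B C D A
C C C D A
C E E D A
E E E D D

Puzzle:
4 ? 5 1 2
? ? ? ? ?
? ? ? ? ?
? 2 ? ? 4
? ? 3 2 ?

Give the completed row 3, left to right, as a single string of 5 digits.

B1 = 3 (sole candidate).
B2 = 1 (sole candidate).
C4 = 1 (sole candidate).
A5 = 5 (sole candidate).
B5 = 4 (sole candidate).
E5 = 1 (sole candidate).
A2 = 2 (sole candidate).
C2 = 4 (sole candidate).
B3 = 5: row 3 has {}; col 2 has {1,2,3,4}; region has {4} → only 5 remains.
C3 = 2: row 3 has {5}; col 3 has {1,3,4,5}; region has {4,5} → only 2 remains.
E3 = 3: row 3 has {2,5}; col 5 has {1,2,4}; region has {1,2,4} → only 3 remains.
A4 = 3 (sole candidate).
D4 = 5 (sole candidate).
D2 = 3 (sole candidate).
E2 = 5 (sole candidate).
A3 = 1: row 3 has {2,3,5}; col 1 has {2,3,4,5}; region has {2,3,4,5} → only 1 remains.
D3 = 4: row 3 has {1,2,3,5}; col 4 has {1,2,3,5}; region has {1,2,3,5} → only 4 remains.

15243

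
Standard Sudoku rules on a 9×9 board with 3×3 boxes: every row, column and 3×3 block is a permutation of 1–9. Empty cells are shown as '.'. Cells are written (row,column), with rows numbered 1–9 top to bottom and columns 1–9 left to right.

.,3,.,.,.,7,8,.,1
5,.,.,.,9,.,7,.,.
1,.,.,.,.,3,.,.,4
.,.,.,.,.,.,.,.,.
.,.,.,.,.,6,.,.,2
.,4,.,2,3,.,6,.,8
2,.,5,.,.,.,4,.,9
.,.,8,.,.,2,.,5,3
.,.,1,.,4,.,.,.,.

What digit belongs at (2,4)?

(2,9) = 6: row 2 has {5,7,9}; col 9 has {1,2,3,4,8,9}; box has {1,4,7,8} → only 6 remains.
(8,7) = 1: row 8 has {2,3,5,8}; col 7 has {4,6,7,8}; box has {3,4,5,9} → only 1 remains.
(9,7) = 2: row 9 has {1,4}; col 7 has {1,4,6,7,8}; box has {1,3,4,5,9} → only 2 remains.
(9,9) = 7: row 9 has {1,2,4}; col 9 has {1,2,3,4,6,8,9}; box has {1,2,3,4,5,9} → only 7 remains.
(4,9) = 5: row 4 has {}; col 9 has {1,2,3,4,6,7,8,9}; box has {2,6,8} → only 5 remains.
(2,8) = 3: in row 2, 3 can only go here (every other open cell in that row sees a 3).
(6,6) = 5: in row 6, 5 can only go here (every other open cell in that row sees a 5).
(5,2) = 5: in row 5, 5 can only go here (every other open cell in that row sees a 5).
(6,8) = 1: in row 6, 1 can only go here (every other open cell in that row sees a 1).
(7,4) = 3: in row 7, 3 can only go here (every other open cell in that row sees a 3).
(8,1) = 4: in row 8, 4 can only go here (every other open cell in that row sees a 4).
(9,1) = 3: in row 9, 3 can only go here (every other open cell in that row sees a 3).
(9,4) = 5: in row 9, 5 can only go here (every other open cell in that row sees a 5).
(1,5) = 5: in row 1, 5 can only go here (every other open cell in that row sees a 5).
(3,7) = 5: in row 3, 5 can only go here (every other open cell in that row sees a 5).
(4,2) = 1: in column 2, 1 can only go here (every other open cell in that column sees a 1).
(4,3) = 2: in row 4, 2 can only go here (every other open cell in that row sees a 2).
(2,3) = 4: row 2 has {3,5,6,7,9}; col 3 has {1,2,5,8}; box has {1,3,5} → only 4 remains.
(1,8) = 2: in row 1, 2 can only go here (every other open cell in that row sees a 2).
(1,4) = 4: in row 1, 4 can only go here (every other open cell in that row sees a 4).
(3,8) = 9: row 3 has {1,3,4,5}; col 8 has {1,2,3,5}; box has {1,2,3,4,5,6,7,8} → only 9 remains.
(2,2) = 2: in row 2, 2 can only go here (every other open cell in that row sees a 2).
(3,5) = 2: in row 3, 2 can only go here (every other open cell in that row sees a 2).
(4,7) = 3: in row 4, 3 can only go here (every other open cell in that row sees a 3).
(4,1) = 6: in row 4, 6 can only go here (every other open cell in that row sees a 6).
(1,1) = 9: row 1 has {1,2,3,4,5,7,8}; col 1 has {1,2,3,4,5,6}; box has {1,2,3,4,5} → only 9 remains.
(1,3) = 6: row 1 has {1,2,3,4,5,7,8,9}; col 3 has {1,2,4,5,8}; box has {1,2,3,4,5,9} → only 6 remains.
(3,3) = 7: row 3 has {1,2,3,4,5,9}; col 3 has {1,2,4,5,6,8}; box has {1,2,3,4,5,6,9} → only 7 remains.
(5,7) = 9: row 5 has {2,5,6}; col 7 has {1,2,3,4,5,6,7,8}; box has {1,2,3,5,6,8} → only 9 remains.
(6,1) = 7: row 6 has {1,2,3,4,5,6,8}; col 1 has {1,2,3,4,5,6,9}; box has {1,2,4,5,6} → only 7 remains.
(6,3) = 9: row 6 has {1,2,3,4,5,6,7,8}; col 3 has {1,2,4,5,6,7,8}; box has {1,2,4,5,6,7} → only 9 remains.
(3,2) = 8: row 3 has {1,2,3,4,5,7,9}; col 2 has {1,2,3,4,5}; box has {1,2,3,4,5,6,7,9} → only 8 remains.
(3,4) = 6: row 3 has {1,2,3,4,5,7,8,9}; col 4 has {2,3,4,5}; box has {2,3,4,5,7,9} → only 6 remains.
(5,1) = 8: row 5 has {2,5,6,9}; col 1 has {1,2,3,4,5,6,7,9}; box has {1,2,4,5,6,7,9} → only 8 remains.
(5,3) = 3: row 5 has {2,5,6,8,9}; col 3 has {1,2,4,5,6,7,8,9}; box has {1,2,4,5,6,7,8,9} → only 3 remains.
(5,8) = 4: in row 5, 4 can only go here (every other open cell in that row sees a 4).
(4,8) = 7: row 4 has {1,2,3,5,6}; col 8 has {1,2,3,4,5,9}; box has {1,2,3,4,5,6,8,9} → only 7 remains.
(4,5) = 8: row 4 has {1,2,3,5,6,7}; col 5 has {2,3,4,5,9}; box has {2,3,5,6} → only 8 remains.
(4,4) = 9: row 4 has {1,2,3,5,6,7,8}; col 4 has {2,3,4,5,6}; box has {2,3,5,6,8} → only 9 remains.
(4,6) = 4: row 4 has {1,2,3,5,6,7,8,9}; col 6 has {2,3,5,6,7}; box has {2,3,5,6,8,9} → only 4 remains.
(8,4) = 7: row 8 has {1,2,3,4,5,8}; col 4 has {2,3,4,5,6,9}; box has {2,3,4,5} → only 7 remains.
(8,5) = 6: row 8 has {1,2,3,4,5,7,8}; col 5 has {2,3,4,5,8,9}; box has {2,3,4,5,7} → only 6 remains.
(5,4) = 1: row 5 has {2,3,4,5,6,8,9}; col 4 has {2,3,4,5,6,7,9}; box has {2,3,4,5,6,8,9} → only 1 remains.
(5,5) = 7: row 5 has {1,2,3,4,5,6,8,9}; col 5 has {2,3,4,5,6,8,9}; box has {1,2,3,4,5,6,8,9} → only 7 remains.
(7,5) = 1: row 7 has {2,3,4,5,9}; col 5 has {2,3,4,5,6,7,8,9}; box has {2,3,4,5,6,7} → only 1 remains.
(7,6) = 8: row 7 has {1,2,3,4,5,9}; col 6 has {2,3,4,5,6,7}; box has {1,2,3,4,5,6,7} → only 8 remains.
(7,8) = 6: row 7 has {1,2,3,4,5,8,9}; col 8 has {1,2,3,4,5,7,9}; box has {1,2,3,4,5,7,9} → only 6 remains.
(8,2) = 9: row 8 has {1,2,3,4,5,6,7,8}; col 2 has {1,2,3,4,5,8}; box has {1,2,3,4,5,8} → only 9 remains.
(9,2) = 6: row 9 has {1,2,3,4,5,7}; col 2 has {1,2,3,4,5,8,9}; box has {1,2,3,4,5,8,9} → only 6 remains.
(9,6) = 9: row 9 has {1,2,3,4,5,6,7}; col 6 has {2,3,4,5,6,7,8}; box has {1,2,3,4,5,6,7,8} → only 9 remains.
(9,8) = 8: row 9 has {1,2,3,4,5,6,7,9}; col 8 has {1,2,3,4,5,6,7,9}; box has {1,2,3,4,5,6,7,9} → only 8 remains.
(2,4) = 8: row 2 has {2,3,4,5,6,7,9}; col 4 has {1,2,3,4,5,6,7,9}; box has {2,3,4,5,6,7,9} → only 8 remains.

8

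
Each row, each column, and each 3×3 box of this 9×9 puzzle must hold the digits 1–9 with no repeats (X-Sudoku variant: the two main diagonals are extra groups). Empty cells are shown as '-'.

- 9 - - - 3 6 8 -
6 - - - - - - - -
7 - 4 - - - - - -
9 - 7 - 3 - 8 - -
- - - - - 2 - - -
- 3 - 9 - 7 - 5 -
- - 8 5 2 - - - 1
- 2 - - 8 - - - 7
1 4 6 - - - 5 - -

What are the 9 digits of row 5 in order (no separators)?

415862793

row 3, column 7 = 3: row 3 has {4,7}; col 7 has {5,6,8}; box has {6,8}; anti-diagonal has {1,2,8,9} → only 3 remains.
row 7, column 1 = 3: row 7 has {1,2,5,8}; col 1 has {1,6,7,9}; box has {1,2,4,6,8} → only 3 remains.
row 7, column 2 = 7: row 7 has {1,2,3,5,8}; col 2 has {2,3,4,9}; box has {1,2,3,4,6,8} → only 7 remains.
row 7, column 7 = 9: row 7 has {1,2,3,5,7,8}; col 7 has {3,5,6,8}; box has {1,5,7}; main diagonal has {4,7} → only 9 remains.
row 8, column 1 = 5: row 8 has {2,7,8}; col 1 has {1,3,6,7,9}; box has {1,2,3,4,6,7,8} → only 5 remains.
row 8, column 3 = 9: row 8 has {2,5,7,8}; col 3 has {4,6,7,8}; box has {1,2,3,4,5,6,7,8} → only 9 remains.
row 8, column 7 = 4: row 8 has {2,5,7,8,9}; col 7 has {3,5,6,8,9}; box has {1,5,7,9} → only 4 remains.
row 9, column 6 = 9: row 9 has {1,4,5,6}; col 6 has {2,3,7}; box has {2,5,8} → only 9 remains.
row 1, column 1 = 2: row 1 has {3,6,8,9}; col 1 has {1,3,5,6,7,9}; box has {4,6,7,9}; main diagonal has {4,7,9} → only 2 remains.
row 7, column 8 = 6: row 7 has {1,2,3,5,7,8,9}; col 8 has {5,8}; box has {1,4,5,7,9} → only 6 remains.
row 8, column 8 = 3: row 8 has {2,4,5,7,8,9}; col 8 has {5,6,8}; box has {1,4,5,6,7,9}; main diagonal has {2,4,7,9} → only 3 remains.
row 9, column 5 = 7: row 9 has {1,4,5,6,9}; col 5 has {2,3,8}; box has {2,5,8,9} → only 7 remains.
row 9, column 8 = 2: row 9 has {1,4,5,6,7,9}; col 8 has {3,5,6,8}; box has {1,3,4,5,6,7,9} → only 2 remains.
row 9, column 9 = 8: row 9 has {1,2,4,5,6,7,9}; col 9 has {1,7}; box has {1,2,3,4,5,6,7,9}; main diagonal has {2,3,4,7,9} → only 8 remains.
row 7, column 6 = 4: row 7 has {1,2,3,5,6,7,8,9}; col 6 has {2,3,7,9}; box has {2,5,7,8,9} → only 4 remains.
row 9, column 4 = 3: row 9 has {1,2,4,5,6,7,8,9}; col 4 has {5,9}; box has {2,4,5,7,8,9} → only 3 remains.
row 1, column 4 = 7: in row 1, 7 can only go here (every other open cell in that row sees a 7).
row 2, column 3 = 3: in row 2, 3 can only go here (every other open cell in that row sees a 3).
row 4, column 9 = 2: in row 4, 2 can only go here (every other open cell in that row sees a 2).
row 6, column 7 = 1: row 6 has {3,5,7,9}; col 7 has {3,4,5,6,8,9}; box has {2,5,8} → only 1 remains.
row 4, column 8 = 4: row 4 has {2,3,7,8,9}; col 8 has {2,3,5,6,8}; box has {1,2,5,8} → only 4 remains.
row 5, column 7 = 7: row 5 has {2}; col 7 has {1,3,4,5,6,8,9}; box has {1,2,4,5,8} → only 7 remains.
row 5, column 8 = 9: row 5 has {2,7}; col 8 has {2,3,4,5,6,8}; box has {1,2,4,5,7,8} → only 9 remains.
row 6, column 3 = 2: row 6 has {1,3,5,7,9}; col 3 has {3,4,6,7,8,9}; box has {3,7,9} → only 2 remains.
row 6, column 9 = 6: row 6 has {1,2,3,5,7,9}; col 9 has {1,2,7,8}; box has {1,2,4,5,7,8,9} → only 6 remains.
row 2, column 7 = 2: row 2 has {3,6}; col 7 has {1,3,4,5,6,7,8,9}; box has {3,6,8} → only 2 remains.
row 2, column 8 = 7: row 2 has {2,3,6}; col 8 has {2,3,4,5,6,8,9}; box has {2,3,6,8}; anti-diagonal has {1,2,3,8,9} → only 7 remains.
row 3, column 8 = 1: row 3 has {3,4,7}; col 8 has {2,3,4,5,6,7,8,9}; box has {2,3,6,7,8} → only 1 remains.
row 5, column 9 = 3: row 5 has {2,7,9}; col 9 has {1,2,6,7,8}; box has {1,2,4,5,6,7,8,9} → only 3 remains.
row 6, column 5 = 4: row 6 has {1,2,3,5,6,7,9}; col 5 has {2,3,7,8}; box has {2,3,7,9} → only 4 remains.
row 6, column 1 = 8: row 6 has {1,2,3,4,5,6,7,9}; col 1 has {1,2,3,5,6,7,9}; box has {2,3,7,9} → only 8 remains.
row 5, column 1 = 4: row 5 has {2,3,7,9}; col 1 has {1,2,3,5,6,7,8,9}; box has {2,3,7,8,9} → only 4 remains.
row 1, column 9 = 4: in row 1, 4 can only go here (every other open cell in that row sees a 4).
row 2, column 4 = 4: in row 2, 4 can only go here (every other open cell in that row sees a 4).
row 2, column 6 = 8: in row 2, 8 can only go here (every other open cell in that row sees an 8).
row 3, column 4 = 2: in row 3, 2 can only go here (every other open cell in that row sees a 2).
row 3, column 2 = 8: in row 3, 8 can only go here (every other open cell in that row sees an 8).
row 5, column 4 = 8: in row 5, 8 can only go here (every other open cell in that row sees an 8).
row 8, column 6 = 1: in column 6, 1 can only go here (every other open cell in that column sees a 1).
row 8, column 4 = 6: row 8 has {1,2,3,4,5,7,8,9}; col 4 has {2,3,4,5,7,8,9}; box has {1,2,3,4,5,7,8,9} → only 6 remains.
row 4, column 4 = 1: row 4 has {2,3,4,7,8,9}; col 4 has {2,3,4,5,6,7,8,9}; box has {2,3,4,7,8,9}; main diagonal has {2,3,4,7,8,9} → only 1 remains.
row 2, column 2 = 5: row 2 has {2,3,4,6,7,8}; col 2 has {2,3,4,7,8,9}; box has {2,3,4,6,7,8,9}; main diagonal has {1,2,3,4,7,8,9} → only 5 remains.
row 2, column 9 = 9: row 2 has {2,3,4,5,6,7,8}; col 9 has {1,2,3,4,6,7,8}; box has {1,2,3,4,6,7,8} → only 9 remains.
row 3, column 9 = 5: row 3 has {1,2,3,4,7,8}; col 9 has {1,2,3,4,6,7,8,9}; box has {1,2,3,4,6,7,8,9} → only 5 remains.
row 4, column 2 = 6: row 4 has {1,2,3,4,7,8,9}; col 2 has {2,3,4,5,7,8,9}; box has {2,3,4,7,8,9} → only 6 remains.
row 4, column 6 = 5: row 4 has {1,2,3,4,6,7,8,9}; col 6 has {1,2,3,4,7,8,9}; box has {1,2,3,4,7,8,9}; anti-diagonal has {1,2,3,4,7,8,9} → only 5 remains.
row 5, column 2 = 1: row 5 has {2,3,4,7,8,9}; col 2 has {2,3,4,5,6,7,8,9}; box has {2,3,4,6,7,8,9} → only 1 remains.
row 5, column 3 = 5: row 5 has {1,2,3,4,7,8,9}; col 3 has {2,3,4,6,7,8,9}; box has {1,2,3,4,6,7,8,9} → only 5 remains.
row 5, column 5 = 6: row 5 has {1,2,3,4,5,7,8,9}; col 5 has {2,3,4,7,8}; box has {1,2,3,4,5,7,8,9}; main diagonal has {1,2,3,4,5,7,8,9}; anti-diagonal has {1,2,3,4,5,7,8,9} → only 6 remains.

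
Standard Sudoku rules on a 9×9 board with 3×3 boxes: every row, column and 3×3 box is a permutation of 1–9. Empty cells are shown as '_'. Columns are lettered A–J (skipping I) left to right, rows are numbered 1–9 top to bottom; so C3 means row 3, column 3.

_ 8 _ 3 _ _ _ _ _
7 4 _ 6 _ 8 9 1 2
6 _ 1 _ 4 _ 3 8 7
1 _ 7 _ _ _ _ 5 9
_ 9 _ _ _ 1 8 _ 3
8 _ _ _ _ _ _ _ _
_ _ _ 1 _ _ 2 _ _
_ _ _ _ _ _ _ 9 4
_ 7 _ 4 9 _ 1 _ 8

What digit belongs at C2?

E2 = 5: row 2 has {1,2,4,6,7,8,9}; col 5 has {4,9}; box has {3,4,6,8} → only 5 remains.
C2 = 3: row 2 has {1,2,4,5,6,7,8,9}; col 3 has {1,7}; box has {1,4,6,7,8} → only 3 remains.

3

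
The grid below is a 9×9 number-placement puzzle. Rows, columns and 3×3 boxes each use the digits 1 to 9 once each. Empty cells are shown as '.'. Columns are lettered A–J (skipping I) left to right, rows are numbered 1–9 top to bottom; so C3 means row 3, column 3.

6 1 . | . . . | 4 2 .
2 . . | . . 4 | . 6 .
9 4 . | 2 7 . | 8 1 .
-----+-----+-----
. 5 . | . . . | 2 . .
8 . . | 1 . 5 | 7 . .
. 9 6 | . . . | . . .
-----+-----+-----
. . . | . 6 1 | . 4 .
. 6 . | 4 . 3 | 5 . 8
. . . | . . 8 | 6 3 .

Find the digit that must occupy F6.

F1 = 9 (sole candidate).
F3 = 6 (sole candidate).
F4 = 7 (sole candidate).
H5 = 9 (sole candidate).
F6 = 2: row 6 has {6,9}; col 6 has {1,3,4,5,6,7,8,9}; box has {1,5,7} → only 2 remains.

2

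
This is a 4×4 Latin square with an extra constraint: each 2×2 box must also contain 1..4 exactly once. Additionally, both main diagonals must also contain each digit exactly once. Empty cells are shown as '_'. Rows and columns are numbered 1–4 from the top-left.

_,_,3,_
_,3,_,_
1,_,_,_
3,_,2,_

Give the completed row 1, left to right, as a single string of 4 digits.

2134

r3c3 = 4: row 3 has {1}; col 3 has {2,3}; box has {2}; main diagonal has {3} → only 4 remains.
r3c4 = 3: row 3 has {1,4}; col 4 has {}; box has {2,4} → only 3 remains.
r4c2 = 4: row 4 has {2,3}; col 2 has {3}; box has {1,3} → only 4 remains.
r4c4 = 1: row 4 has {2,3,4}; col 4 has {3}; box has {2,3,4}; main diagonal has {3,4} → only 1 remains.
r1c1 = 2: row 1 has {3}; col 1 has {1,3}; box has {3}; main diagonal has {1,3,4} → only 2 remains.
r1c2 = 1: row 1 has {2,3}; col 2 has {3,4}; box has {2,3} → only 1 remains.
r1c4 = 4: row 1 has {1,2,3}; col 4 has {1,3}; box has {3}; anti-diagonal has {3} → only 4 remains.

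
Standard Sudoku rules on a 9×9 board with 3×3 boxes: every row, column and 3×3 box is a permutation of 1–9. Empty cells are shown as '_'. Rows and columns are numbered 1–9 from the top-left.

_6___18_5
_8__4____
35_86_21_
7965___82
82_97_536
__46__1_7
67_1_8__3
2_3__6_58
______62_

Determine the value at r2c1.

1

r2c9 = 9: row 2 has {4,8}; col 9 has {2,3,5,6,7,8}; box has {1,2,5,8} → only 9 remains.
r3c9 = 4: row 3 has {1,2,3,5,6,8}; col 9 has {2,3,5,6,7,8,9}; box has {1,2,5,8,9} → only 4 remains.
r4c7 = 4: row 4 has {2,5,6,7,8,9}; col 7 has {1,2,5,6,8}; box has {1,2,3,5,6,7,8} → only 4 remains.
r5c3 = 1: row 5 has {2,3,5,6,7,8,9}; col 3 has {3,4,6}; box has {2,4,6,7,8,9} → only 1 remains.
r5c6 = 4: row 5 has {1,2,3,5,6,7,8,9}; col 6 has {1,6,8}; box has {5,6,7,9} → only 4 remains.
r6c1 = 5: row 6 has {1,4,6,7}; col 1 has {2,3,6,7,8}; box has {1,2,4,6,7,8,9} → only 5 remains.
r6c2 = 3: row 6 has {1,4,5,6,7}; col 2 has {2,5,6,7,8,9}; box has {1,2,4,5,6,7,8,9} → only 3 remains.
r6c6 = 2: row 6 has {1,3,4,5,6,7}; col 6 has {1,4,6,8}; box has {4,5,6,7,9} → only 2 remains.
r6c8 = 9: row 6 has {1,2,3,4,5,6,7}; col 8 has {1,2,3,5,8}; box has {1,2,3,4,5,6,7,8} → only 9 remains.
r7c7 = 9: row 7 has {1,3,6,7,8}; col 7 has {1,2,4,5,6,8}; box has {2,3,5,6,8} → only 9 remains.
r7c8 = 4: row 7 has {1,3,6,7,8,9}; col 8 has {1,2,3,5,8,9}; box has {2,3,5,6,8,9} → only 4 remains.
r8c5 = 9: row 8 has {2,3,5,6,8}; col 5 has {4,6,7}; box has {1,6,8} → only 9 remains.
r8c7 = 7: row 8 has {2,3,5,6,8,9}; col 7 has {1,2,4,5,6,8,9}; box has {2,3,4,5,6,8,9} → only 7 remains.
r9c9 = 1: row 9 has {2,6}; col 9 has {2,3,4,5,6,7,8,9}; box has {2,3,4,5,6,7,8,9} → only 1 remains.
r1c8 = 7: row 1 has {1,5,6,8}; col 8 has {1,2,3,4,5,8,9}; box has {1,2,4,5,8,9} → only 7 remains.
r2c1 = 1: row 2 has {4,8,9}; col 1 has {2,3,5,6,7,8}; box has {3,5,6,8} → only 1 remains.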